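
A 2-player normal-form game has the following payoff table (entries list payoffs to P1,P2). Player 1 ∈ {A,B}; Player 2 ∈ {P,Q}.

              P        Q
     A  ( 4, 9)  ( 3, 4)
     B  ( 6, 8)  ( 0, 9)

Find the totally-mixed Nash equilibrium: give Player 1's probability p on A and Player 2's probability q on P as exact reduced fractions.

P1 indiff ⇒ q·4+(1-q)·3 = q·6+(1-q)·0 ⇒ q(-2) = (1-q)(-3) ⇒ q = 3/5
P2 indiff ⇒ p·9+(1-p)·8 = p·4+(1-p)·9 ⇒ p(5) = (1-p)(1) ⇒ p = 1/6

p=1/6, q=3/5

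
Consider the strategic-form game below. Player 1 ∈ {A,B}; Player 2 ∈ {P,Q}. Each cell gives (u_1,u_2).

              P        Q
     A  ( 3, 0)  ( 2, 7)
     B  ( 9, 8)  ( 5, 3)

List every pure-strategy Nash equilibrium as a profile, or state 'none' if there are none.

Nash profiles: (B,P)

(A,P): not NE [P1→B gives 9>3; P2→Q gives 7>0]
(A,Q): not NE [P1→B gives 5>2]
(B,P): NE
(B,Q): not NE [P2→P gives 8>3]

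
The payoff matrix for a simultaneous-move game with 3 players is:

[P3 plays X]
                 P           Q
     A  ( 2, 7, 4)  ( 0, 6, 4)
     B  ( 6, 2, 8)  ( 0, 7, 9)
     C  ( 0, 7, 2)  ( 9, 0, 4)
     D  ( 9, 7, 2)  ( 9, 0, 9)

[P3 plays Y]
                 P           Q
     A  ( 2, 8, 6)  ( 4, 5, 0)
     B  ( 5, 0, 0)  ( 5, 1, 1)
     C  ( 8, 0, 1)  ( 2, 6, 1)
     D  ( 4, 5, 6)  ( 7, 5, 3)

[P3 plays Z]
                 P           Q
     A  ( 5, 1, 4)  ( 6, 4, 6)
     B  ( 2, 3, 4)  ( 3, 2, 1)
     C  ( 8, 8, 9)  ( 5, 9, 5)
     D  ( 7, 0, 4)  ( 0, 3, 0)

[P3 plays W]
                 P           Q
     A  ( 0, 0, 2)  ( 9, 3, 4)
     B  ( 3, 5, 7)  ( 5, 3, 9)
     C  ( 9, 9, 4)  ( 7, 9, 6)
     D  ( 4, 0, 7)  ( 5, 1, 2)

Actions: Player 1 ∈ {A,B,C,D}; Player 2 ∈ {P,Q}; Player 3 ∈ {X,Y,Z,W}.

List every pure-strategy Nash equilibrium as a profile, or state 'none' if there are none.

(A,P,X): not NE [P1→D gives 9>2; P3→Y gives 6>4]
(A,P,Y): not NE [P1→C gives 8>2]
(A,P,Z): not NE [P1→C gives 8>5; P2→Q gives 4>1; P3→Y gives 6>4]
(A,P,W): not NE [P1→C gives 9>0; P2→Q gives 3>0; P3→Y gives 6>2]
(A,Q,X): not NE [P1→D gives 9>0; P2→P gives 7>6; P3→Z gives 6>4]
(A,Q,Y): not NE [P1→D gives 7>4; P2→P gives 8>5; P3→Z gives 6>0]
(A,Q,Z): NE
(A,Q,W): not NE [P3→Z gives 6>4]
(B,P,X): not NE [P1→D gives 9>6; P2→Q gives 7>2]
(B,P,Y): not NE [P1→C gives 8>5; P2→Q gives 1>0; P3→X gives 8>0]
(B,P,Z): not NE [P1→C gives 8>2; P3→X gives 8>4]
(B,P,W): not NE [P1→C gives 9>3; P3→X gives 8>7]
(B,Q,X): not NE [P1→D gives 9>0]
(B,Q,Y): not NE [P1→D gives 7>5; P3→W gives 9>1]
(B,Q,Z): not NE [P1→A gives 6>3; P2→P gives 3>2; P3→W gives 9>1]
(B,Q,W): not NE [P1→A gives 9>5; P2→P gives 5>3]
(C,P,X): not NE [P1→D gives 9>0; P3→Z gives 9>2]
(C,P,Y): not NE [P2→Q gives 6>0; P3→Z gives 9>1]
(C,P,Z): not NE [P2→Q gives 9>8]
(C,P,W): not NE [P3→Z gives 9>4]
(C,Q,X): not NE [P2→P gives 7>0; P3→W gives 6>4]
(C,Q,Y): not NE [P1→D gives 7>2; P3→W gives 6>1]
(C,Q,Z): not NE [P1→A gives 6>5; P3→W gives 6>5]
(C,Q,W): not NE [P1→A gives 9>7]
(D,P,X): not NE [P3→W gives 7>2]
(D,P,Y): not NE [P1→C gives 8>4; P3→W gives 7>6]
(D,P,Z): not NE [P1→C gives 8>7; P2→Q gives 3>0; P3→W gives 7>4]
(D,P,W): not NE [P1→C gives 9>4; P2→Q gives 1>0]
(D,Q,X): not NE [P2→P gives 7>0]
(D,Q,Y): not NE [P3→X gives 9>3]
(D,Q,Z): not NE [P1→A gives 6>0; P3→X gives 9>0]
(D,Q,W): not NE [P1→A gives 9>5; P3→X gives 9>2]

Nash profiles: (A,Q,Z)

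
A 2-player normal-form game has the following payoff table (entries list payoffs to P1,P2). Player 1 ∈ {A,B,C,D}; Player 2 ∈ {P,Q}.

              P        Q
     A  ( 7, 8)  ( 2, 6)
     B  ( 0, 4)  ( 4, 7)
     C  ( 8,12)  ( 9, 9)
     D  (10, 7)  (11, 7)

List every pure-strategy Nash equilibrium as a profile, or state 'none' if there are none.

PSNE = {(D,P), (D,Q)}

(A,P): not NE [P1→D gives 10>7]
(A,Q): not NE [P1→D gives 11>2; P2→P gives 8>6]
(B,P): not NE [P1→D gives 10>0; P2→Q gives 7>4]
(B,Q): not NE [P1→D gives 11>4]
(C,P): not NE [P1→D gives 10>8]
(C,Q): not NE [P1→D gives 11>9; P2→P gives 12>9]
(D,P): NE
(D,Q): NE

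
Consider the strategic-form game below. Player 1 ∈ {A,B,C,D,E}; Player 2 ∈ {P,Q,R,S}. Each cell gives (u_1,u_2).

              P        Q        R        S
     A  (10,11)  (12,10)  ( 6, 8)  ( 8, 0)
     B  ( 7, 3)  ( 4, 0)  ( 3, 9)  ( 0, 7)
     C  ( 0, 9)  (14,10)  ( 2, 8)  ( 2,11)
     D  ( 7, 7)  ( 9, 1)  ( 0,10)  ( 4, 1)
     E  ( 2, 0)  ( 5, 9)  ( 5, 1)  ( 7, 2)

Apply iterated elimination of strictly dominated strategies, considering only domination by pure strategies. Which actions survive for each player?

Survivors P1:{A,C} P2:{P,Q,S}

P1 drop B (A beats it: P:10>7 Q:12>4 R:6>3 S:8>0)
P1 drop D (A beats it: P:10>7 Q:12>9 R:6>0 S:8>4)
P1 drop E (A beats it: P:10>2 Q:12>5 R:6>5 S:8>7)
P2 drop R (P beats it: A:11>8 C:9>8)
P1→{A,C} P2→{P,Q,S}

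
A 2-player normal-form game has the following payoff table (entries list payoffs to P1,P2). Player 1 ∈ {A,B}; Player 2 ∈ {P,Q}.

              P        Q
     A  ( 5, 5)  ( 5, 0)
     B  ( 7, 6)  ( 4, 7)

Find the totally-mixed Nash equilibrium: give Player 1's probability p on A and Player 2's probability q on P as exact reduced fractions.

P1 indiff ⇒ q·5+(1-q)·5 = q·7+(1-q)·4 ⇒ q(-2) = (1-q)(-1) ⇒ q = 1/3
P2 indiff ⇒ p·5+(1-p)·6 = p·0+(1-p)·7 ⇒ p(5) = (1-p)(1) ⇒ p = 1/6

p=1/6, q=1/3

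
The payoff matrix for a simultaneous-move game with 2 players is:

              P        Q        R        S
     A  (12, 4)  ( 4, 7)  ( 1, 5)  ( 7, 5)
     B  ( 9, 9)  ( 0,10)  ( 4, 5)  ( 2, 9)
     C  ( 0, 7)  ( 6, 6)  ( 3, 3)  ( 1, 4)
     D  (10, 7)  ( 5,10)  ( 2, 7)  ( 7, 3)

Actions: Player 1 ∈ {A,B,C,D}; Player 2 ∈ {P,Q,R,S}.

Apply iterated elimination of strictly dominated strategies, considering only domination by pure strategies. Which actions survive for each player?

Remaining: P1:{A,C,D} P2:{P,Q}

P2 drop R (Q beats it: A:7>5 B:10>5 C:6>3 D:10>7)
P1 drop B (A beats it: P:12>9 Q:4>0 S:7>2)
P2 drop S (Q beats it: A:7>5 C:6>4 D:10>3)
P1→{A,C,D} P2→{P,Q}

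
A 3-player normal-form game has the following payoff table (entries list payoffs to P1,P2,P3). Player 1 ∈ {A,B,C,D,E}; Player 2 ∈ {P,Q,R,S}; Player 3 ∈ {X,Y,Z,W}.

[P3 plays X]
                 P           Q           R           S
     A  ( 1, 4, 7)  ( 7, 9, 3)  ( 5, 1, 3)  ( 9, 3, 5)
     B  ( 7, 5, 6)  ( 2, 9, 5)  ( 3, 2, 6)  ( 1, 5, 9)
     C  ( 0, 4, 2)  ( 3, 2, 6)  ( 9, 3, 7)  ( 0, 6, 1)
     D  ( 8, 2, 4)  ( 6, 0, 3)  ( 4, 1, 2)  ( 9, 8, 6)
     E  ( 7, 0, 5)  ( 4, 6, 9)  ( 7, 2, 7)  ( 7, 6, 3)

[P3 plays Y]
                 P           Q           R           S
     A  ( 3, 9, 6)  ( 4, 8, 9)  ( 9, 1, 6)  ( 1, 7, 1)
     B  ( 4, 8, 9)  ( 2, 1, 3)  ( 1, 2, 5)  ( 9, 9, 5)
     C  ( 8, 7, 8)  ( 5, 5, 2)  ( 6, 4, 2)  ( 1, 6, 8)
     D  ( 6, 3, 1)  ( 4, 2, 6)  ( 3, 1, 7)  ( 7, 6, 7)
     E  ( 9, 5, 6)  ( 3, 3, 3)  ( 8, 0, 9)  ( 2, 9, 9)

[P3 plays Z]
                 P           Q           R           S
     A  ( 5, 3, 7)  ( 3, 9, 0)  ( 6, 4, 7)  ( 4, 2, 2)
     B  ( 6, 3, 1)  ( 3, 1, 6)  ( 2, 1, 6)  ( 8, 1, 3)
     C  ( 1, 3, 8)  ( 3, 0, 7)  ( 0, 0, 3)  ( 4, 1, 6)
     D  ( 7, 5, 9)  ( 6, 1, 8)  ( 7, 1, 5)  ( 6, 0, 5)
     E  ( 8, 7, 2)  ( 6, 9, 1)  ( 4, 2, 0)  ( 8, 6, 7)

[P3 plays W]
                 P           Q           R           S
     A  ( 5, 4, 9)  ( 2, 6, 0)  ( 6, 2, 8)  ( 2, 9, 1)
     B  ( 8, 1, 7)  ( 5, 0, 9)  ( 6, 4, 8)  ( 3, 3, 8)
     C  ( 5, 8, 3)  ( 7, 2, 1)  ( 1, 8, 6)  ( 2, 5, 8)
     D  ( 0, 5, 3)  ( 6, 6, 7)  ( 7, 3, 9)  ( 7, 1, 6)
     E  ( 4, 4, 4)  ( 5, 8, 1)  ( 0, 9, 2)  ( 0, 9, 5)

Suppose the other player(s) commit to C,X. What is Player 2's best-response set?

u_2(P vs C,X) = 4
u_2(Q vs C,X) = 2
u_2(R vs C,X) = 3
u_2(S vs C,X) = 6
max payoff 6 at {S}

argmax u_2 = {S}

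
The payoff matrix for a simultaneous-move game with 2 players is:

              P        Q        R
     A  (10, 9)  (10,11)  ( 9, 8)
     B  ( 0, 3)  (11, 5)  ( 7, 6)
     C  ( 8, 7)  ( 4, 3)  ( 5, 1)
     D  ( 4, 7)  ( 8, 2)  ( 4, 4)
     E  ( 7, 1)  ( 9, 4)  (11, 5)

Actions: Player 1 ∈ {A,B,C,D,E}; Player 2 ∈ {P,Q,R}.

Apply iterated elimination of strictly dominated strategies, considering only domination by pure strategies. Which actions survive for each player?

IESDS → P1:{A,B,E} P2:{Q,R}

P1 drop C (A beats it: P:10>8 Q:10>4 R:9>5)
P1 drop D (A beats it: P:10>4 Q:10>8 R:9>4)
P2 drop P (Q beats it: A:11>9 B:5>3 E:4>1)
P1→{A,B,E} P2→{Q,R}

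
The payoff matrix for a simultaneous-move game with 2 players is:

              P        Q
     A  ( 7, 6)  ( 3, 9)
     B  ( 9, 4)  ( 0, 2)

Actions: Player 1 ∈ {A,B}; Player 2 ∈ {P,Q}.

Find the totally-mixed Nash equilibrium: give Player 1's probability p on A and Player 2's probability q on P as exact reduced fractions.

(p,q) = (2/5, 3/5)

P1 indiff ⇒ q·7+(1-q)·3 = q·9+(1-q)·0 ⇒ q(-2) = (1-q)(-3) ⇒ q = 3/5
P2 indiff ⇒ p·6+(1-p)·4 = p·9+(1-p)·2 ⇒ p(-3) = (1-p)(-2) ⇒ p = 2/5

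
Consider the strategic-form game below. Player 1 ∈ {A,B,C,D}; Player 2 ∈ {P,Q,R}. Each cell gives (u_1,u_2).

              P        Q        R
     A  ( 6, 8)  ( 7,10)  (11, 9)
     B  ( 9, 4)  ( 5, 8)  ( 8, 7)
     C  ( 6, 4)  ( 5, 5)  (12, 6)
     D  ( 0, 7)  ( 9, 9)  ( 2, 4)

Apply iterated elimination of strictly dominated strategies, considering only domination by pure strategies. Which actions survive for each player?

P2 drop P (Q beats it: A:10>8 B:8>4 C:5>4 D:9>7)
P1 drop B (A beats it: Q:7>5 R:11>8)
P1→{A,C,D} P2→{Q,R}

Remaining: P1:{A,C,D} P2:{Q,R}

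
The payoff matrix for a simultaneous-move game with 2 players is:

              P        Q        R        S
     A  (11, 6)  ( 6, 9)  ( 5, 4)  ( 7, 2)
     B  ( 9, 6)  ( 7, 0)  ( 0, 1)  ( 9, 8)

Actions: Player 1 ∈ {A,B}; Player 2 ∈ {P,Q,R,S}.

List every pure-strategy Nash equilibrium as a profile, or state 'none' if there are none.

(A,P): not NE [P2→Q gives 9>6]
(A,Q): not NE [P1→B gives 7>6]
(A,R): not NE [P2→Q gives 9>4]
(A,S): not NE [P1→B gives 9>7; P2→Q gives 9>2]
(B,P): not NE [P1→A gives 11>9; P2→S gives 8>6]
(B,Q): not NE [P2→S gives 8>0]
(B,R): not NE [P1→A gives 5>0; P2→S gives 8>1]
(B,S): NE

Nash profiles: (B,S)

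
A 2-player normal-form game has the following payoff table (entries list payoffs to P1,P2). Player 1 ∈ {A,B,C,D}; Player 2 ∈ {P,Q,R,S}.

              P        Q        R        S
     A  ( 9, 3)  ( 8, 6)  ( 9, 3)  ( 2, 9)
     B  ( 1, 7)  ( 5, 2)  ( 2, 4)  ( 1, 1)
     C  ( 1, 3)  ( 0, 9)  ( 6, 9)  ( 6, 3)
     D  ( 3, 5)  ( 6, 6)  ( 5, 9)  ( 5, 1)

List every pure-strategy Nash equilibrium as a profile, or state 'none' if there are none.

(A,P): not NE [P2→S gives 9>3]
(A,Q): not NE [P2→S gives 9>6]
(A,R): not NE [P2→S gives 9>3]
(A,S): not NE [P1→C gives 6>2]
(B,P): not NE [P1→A gives 9>1]
(B,Q): not NE [P1→A gives 8>5; P2→P gives 7>2]
(B,R): not NE [P1→A gives 9>2; P2→P gives 7>4]
(B,S): not NE [P1→C gives 6>1; P2→P gives 7>1]
(C,P): not NE [P1→A gives 9>1; P2→R gives 9>3]
(C,Q): not NE [P1→A gives 8>0]
(C,R): not NE [P1→A gives 9>6]
(C,S): not NE [P2→R gives 9>3]
(D,P): not NE [P1→A gives 9>3; P2→R gives 9>5]
(D,Q): not NE [P1→A gives 8>6; P2→R gives 9>6]
(D,R): not NE [P1→A gives 9>5]
(D,S): not NE [P1→C gives 6>5; P2→R gives 9>1]

Equilibria: none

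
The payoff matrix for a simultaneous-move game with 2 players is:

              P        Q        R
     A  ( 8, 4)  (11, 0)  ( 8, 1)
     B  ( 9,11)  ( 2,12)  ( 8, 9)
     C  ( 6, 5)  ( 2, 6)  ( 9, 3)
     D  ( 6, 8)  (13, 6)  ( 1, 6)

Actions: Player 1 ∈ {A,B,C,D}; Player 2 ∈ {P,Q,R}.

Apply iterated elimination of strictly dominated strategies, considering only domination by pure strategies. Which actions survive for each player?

Survivors P1:{A,B,D} P2:{P,Q}

P2 drop R (P beats it: A:4>1 B:11>9 C:5>3 D:8>6)
P1 drop C (A beats it: P:8>6 Q:11>2)
P1→{A,B,D} P2→{P,Q}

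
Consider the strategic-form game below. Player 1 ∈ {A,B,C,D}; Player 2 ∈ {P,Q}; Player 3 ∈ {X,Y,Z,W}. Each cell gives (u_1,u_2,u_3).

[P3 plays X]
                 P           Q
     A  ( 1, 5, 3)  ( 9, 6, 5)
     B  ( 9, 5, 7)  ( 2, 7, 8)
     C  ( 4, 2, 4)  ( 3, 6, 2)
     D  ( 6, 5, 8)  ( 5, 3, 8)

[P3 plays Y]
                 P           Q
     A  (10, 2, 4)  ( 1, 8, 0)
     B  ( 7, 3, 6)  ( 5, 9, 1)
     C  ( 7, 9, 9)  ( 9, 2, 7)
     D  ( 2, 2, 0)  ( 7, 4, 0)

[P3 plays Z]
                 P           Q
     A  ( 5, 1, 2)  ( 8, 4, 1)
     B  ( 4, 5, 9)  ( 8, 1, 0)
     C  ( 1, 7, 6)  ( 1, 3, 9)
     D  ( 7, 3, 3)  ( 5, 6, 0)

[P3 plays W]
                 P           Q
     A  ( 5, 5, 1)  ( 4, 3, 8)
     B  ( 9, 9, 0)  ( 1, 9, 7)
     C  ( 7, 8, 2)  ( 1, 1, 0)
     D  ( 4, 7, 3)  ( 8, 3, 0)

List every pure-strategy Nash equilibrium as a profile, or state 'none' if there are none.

(A,P,X): not NE [P1→B gives 9>1; P2→Q gives 6>5; P3→Y gives 4>3]
(A,P,Y): not NE [P2→Q gives 8>2]
(A,P,Z): not NE [P1→D gives 7>5; P2→Q gives 4>1; P3→Y gives 4>2]
(A,P,W): not NE [P1→B gives 9>5; P3→Y gives 4>1]
(A,Q,X): not NE [P3→W gives 8>5]
(A,Q,Y): not NE [P1→C gives 9>1; P3→W gives 8>0]
(A,Q,Z): not NE [P3→W gives 8>1]
(A,Q,W): not NE [P1→D gives 8>4; P2→P gives 5>3]
(B,P,X): not NE [P2→Q gives 7>5; P3→Z gives 9>7]
(B,P,Y): not NE [P1→A gives 10>7; P2→Q gives 9>3; P3→Z gives 9>6]
(B,P,Z): not NE [P1→D gives 7>4]
(B,P,W): not NE [P3→Z gives 9>0]
(B,Q,X): not NE [P1→A gives 9>2]
(B,Q,Y): not NE [P1→C gives 9>5; P3→X gives 8>1]
(B,Q,Z): not NE [P2→P gives 5>1; P3→X gives 8>0]
(B,Q,W): not NE [P1→D gives 8>1; P3→X gives 8>7]
(C,P,X): not NE [P1→B gives 9>4; P2→Q gives 6>2; P3→Y gives 9>4]
(C,P,Y): not NE [P1→A gives 10>7]
(C,P,Z): not NE [P1→D gives 7>1; P3→Y gives 9>6]
(C,P,W): not NE [P1→B gives 9>7; P3→Y gives 9>2]
(C,Q,X): not NE [P1→A gives 9>3; P3→Z gives 9>2]
(C,Q,Y): not NE [P2→P gives 9>2; P3→Z gives 9>7]
(C,Q,Z): not NE [P1→B gives 8>1; P2→P gives 7>3]
(C,Q,W): not NE [P1→D gives 8>1; P2→P gives 8>1; P3→Z gives 9>0]
(D,P,X): not NE [P1→B gives 9>6]
(D,P,Y): not NE [P1→A gives 10>2; P2→Q gives 4>2; P3→X gives 8>0]
(D,P,Z): not NE [P2→Q gives 6>3; P3→X gives 8>3]
(D,P,W): not NE [P1→B gives 9>4; P3→X gives 8>3]
(D,Q,X): not NE [P1→A gives 9>5; P2→P gives 5>3]
(D,Q,Y): not NE [P1→C gives 9>7; P3→X gives 8>0]
(D,Q,Z): not NE [P1→B gives 8>5; P3→X gives 8>0]
(D,Q,W): not NE [P2→P gives 7>3; P3→X gives 8>0]

PSNE: ∅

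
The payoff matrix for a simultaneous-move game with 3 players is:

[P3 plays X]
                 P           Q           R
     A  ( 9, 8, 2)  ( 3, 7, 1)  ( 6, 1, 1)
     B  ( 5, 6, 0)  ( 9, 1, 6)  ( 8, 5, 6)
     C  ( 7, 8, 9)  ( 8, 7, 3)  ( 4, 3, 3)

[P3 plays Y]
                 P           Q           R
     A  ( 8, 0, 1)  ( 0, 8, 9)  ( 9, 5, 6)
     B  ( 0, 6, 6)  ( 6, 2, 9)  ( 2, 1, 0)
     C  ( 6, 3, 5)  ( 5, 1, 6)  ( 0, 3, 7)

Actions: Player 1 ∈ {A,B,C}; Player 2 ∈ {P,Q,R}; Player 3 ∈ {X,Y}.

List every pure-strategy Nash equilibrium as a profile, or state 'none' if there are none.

(A,P,X): NE
(A,P,Y): not NE [P2→Q gives 8>0; P3→X gives 2>1]
(A,Q,X): not NE [P1→B gives 9>3; P2→P gives 8>7; P3→Y gives 9>1]
(A,Q,Y): not NE [P1→B gives 6>0]
(A,R,X): not NE [P1→B gives 8>6; P2→P gives 8>1; P3→Y gives 6>1]
(A,R,Y): not NE [P2→Q gives 8>5]
(B,P,X): not NE [P1→A gives 9>5; P3→Y gives 6>0]
(B,P,Y): not NE [P1→A gives 8>0]
(B,Q,X): not NE [P2→P gives 6>1; P3→Y gives 9>6]
(B,Q,Y): not NE [P2→P gives 6>2]
(B,R,X): not NE [P2→P gives 6>5]
(B,R,Y): not NE [P1→A gives 9>2; P2→P gives 6>1; P3→X gives 6>0]
(C,P,X): not NE [P1→A gives 9>7]
(C,P,Y): not NE [P1→A gives 8>6; P3→X gives 9>5]
(C,Q,X): not NE [P1→B gives 9>8; P2→P gives 8>7; P3→Y gives 6>3]
(C,Q,Y): not NE [P1→B gives 6>5; P2→R gives 3>1]
(C,R,X): not NE [P1→B gives 8>4; P2→P gives 8>3; P3→Y gives 7>3]
(C,R,Y): not NE [P1→A gives 9>0]

PSNE = {(A,P,X)}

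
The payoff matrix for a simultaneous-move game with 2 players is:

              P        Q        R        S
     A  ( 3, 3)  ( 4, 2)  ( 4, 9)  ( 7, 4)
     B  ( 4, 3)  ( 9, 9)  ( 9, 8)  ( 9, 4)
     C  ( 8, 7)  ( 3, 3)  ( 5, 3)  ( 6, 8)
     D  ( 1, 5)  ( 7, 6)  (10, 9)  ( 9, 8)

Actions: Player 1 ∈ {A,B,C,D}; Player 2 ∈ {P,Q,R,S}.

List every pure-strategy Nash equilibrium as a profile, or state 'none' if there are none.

(A,P): not NE [P1→C gives 8>3; P2→R gives 9>3]
(A,Q): not NE [P1→B gives 9>4; P2→R gives 9>2]
(A,R): not NE [P1→D gives 10>4]
(A,S): not NE [P1→D gives 9>7; P2→R gives 9>4]
(B,P): not NE [P1→C gives 8>4; P2→Q gives 9>3]
(B,Q): NE
(B,R): not NE [P1→D gives 10>9; P2→Q gives 9>8]
(B,S): not NE [P2→Q gives 9>4]
(C,P): not NE [P2→S gives 8>7]
(C,Q): not NE [P1→B gives 9>3; P2→S gives 8>3]
(C,R): not NE [P1→D gives 10>5; P2→S gives 8>3]
(C,S): not NE [P1→D gives 9>6]
(D,P): not NE [P1→C gives 8>1; P2→R gives 9>5]
(D,Q): not NE [P1→B gives 9>7; P2→R gives 9>6]
(D,R): NE
(D,S): not NE [P2→R gives 9>8]

PSNE = {(B,Q), (D,R)}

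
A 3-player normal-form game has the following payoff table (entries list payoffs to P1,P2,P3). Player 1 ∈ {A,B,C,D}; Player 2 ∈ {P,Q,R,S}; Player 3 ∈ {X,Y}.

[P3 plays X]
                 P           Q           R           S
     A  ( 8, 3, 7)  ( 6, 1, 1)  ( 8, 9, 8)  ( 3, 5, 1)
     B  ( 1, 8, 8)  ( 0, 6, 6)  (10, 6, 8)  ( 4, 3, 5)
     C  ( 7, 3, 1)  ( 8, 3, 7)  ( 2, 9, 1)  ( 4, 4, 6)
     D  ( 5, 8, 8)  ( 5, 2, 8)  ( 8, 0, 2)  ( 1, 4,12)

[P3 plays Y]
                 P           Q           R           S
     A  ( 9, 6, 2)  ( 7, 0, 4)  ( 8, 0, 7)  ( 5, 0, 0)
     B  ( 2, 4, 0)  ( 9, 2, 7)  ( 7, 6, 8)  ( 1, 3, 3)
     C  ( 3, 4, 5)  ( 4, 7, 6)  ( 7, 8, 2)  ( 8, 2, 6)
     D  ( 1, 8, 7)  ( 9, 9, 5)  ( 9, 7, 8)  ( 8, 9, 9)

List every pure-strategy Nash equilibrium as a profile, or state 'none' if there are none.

(A,P,X): not NE [P2→R gives 9>3]
(A,P,Y): not NE [P3→X gives 7>2]
(A,Q,X): not NE [P1→C gives 8>6; P2→R gives 9>1; P3→Y gives 4>1]
(A,Q,Y): not NE [P1→D gives 9>7; P2→P gives 6>0]
(A,R,X): not NE [P1→B gives 10>8]
(A,R,Y): not NE [P1→D gives 9>8; P2→P gives 6>0; P3→X gives 8>7]
(A,S,X): not NE [P1→C gives 4>3; P2→R gives 9>5]
(A,S,Y): not NE [P1→D gives 8>5; P2→P gives 6>0; P3→X gives 1>0]
(B,P,X): not NE [P1→A gives 8>1]
(B,P,Y): not NE [P1→A gives 9>2; P2→R gives 6>4; P3→X gives 8>0]
(B,Q,X): not NE [P1→C gives 8>0; P2→P gives 8>6; P3→Y gives 7>6]
(B,Q,Y): not NE [P2→R gives 6>2]
(B,R,X): not NE [P2→P gives 8>6]
(B,R,Y): not NE [P1→D gives 9>7]
(B,S,X): not NE [P2→P gives 8>3]
(B,S,Y): not NE [P1→D gives 8>1; P2→R gives 6>3; P3→X gives 5>3]
(C,P,X): not NE [P1→A gives 8>7; P2→R gives 9>3; P3→Y gives 5>1]
(C,P,Y): not NE [P1→A gives 9>3; P2→R gives 8>4]
(C,Q,X): not NE [P2→R gives 9>3]
(C,Q,Y): not NE [P1→D gives 9>4; P2→R gives 8>7; P3→X gives 7>6]
(C,R,X): not NE [P1→B gives 10>2; P3→Y gives 2>1]
(C,R,Y): not NE [P1→D gives 9>7]
(C,S,X): not NE [P2→R gives 9>4]
(C,S,Y): not NE [P2→R gives 8>2]
(D,P,X): not NE [P1→A gives 8>5]
(D,P,Y): not NE [P1→A gives 9>1; P2→S gives 9>8; P3→X gives 8>7]
(D,Q,X): not NE [P1→C gives 8>5; P2→P gives 8>2]
(D,Q,Y): not NE [P3→X gives 8>5]
(D,R,X): not NE [P1→B gives 10>8; P2→P gives 8>0; P3→Y gives 8>2]
(D,R,Y): not NE [P2→S gives 9>7]
(D,S,X): not NE [P1→C gives 4>1; P2→P gives 8>4]
(D,S,Y): not NE [P3→X gives 12>9]

Equilibria: none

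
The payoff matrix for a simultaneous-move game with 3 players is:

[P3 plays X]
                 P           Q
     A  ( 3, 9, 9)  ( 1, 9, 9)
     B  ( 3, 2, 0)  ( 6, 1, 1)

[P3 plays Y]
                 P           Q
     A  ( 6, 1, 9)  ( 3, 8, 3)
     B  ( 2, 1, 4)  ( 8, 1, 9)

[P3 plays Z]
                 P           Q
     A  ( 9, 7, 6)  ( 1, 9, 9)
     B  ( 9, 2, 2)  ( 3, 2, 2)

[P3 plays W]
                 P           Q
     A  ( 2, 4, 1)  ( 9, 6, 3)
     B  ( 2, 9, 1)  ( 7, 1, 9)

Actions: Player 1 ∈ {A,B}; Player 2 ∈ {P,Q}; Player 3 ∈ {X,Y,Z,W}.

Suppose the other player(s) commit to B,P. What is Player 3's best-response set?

u_3(X vs B,P) = 0
u_3(Y vs B,P) = 4
u_3(Z vs B,P) = 2
u_3(W vs B,P) = 1
max payoff 4 at {Y}

argmax u_3 = {Y}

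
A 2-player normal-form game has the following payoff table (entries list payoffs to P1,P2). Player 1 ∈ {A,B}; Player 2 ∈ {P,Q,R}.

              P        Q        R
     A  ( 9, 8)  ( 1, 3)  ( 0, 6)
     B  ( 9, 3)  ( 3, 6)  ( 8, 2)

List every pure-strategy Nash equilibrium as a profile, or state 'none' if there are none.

Nash profiles: (A,P), (B,Q)

(A,P): NE
(A,Q): not NE [P1→B gives 3>1; P2→P gives 8>3]
(A,R): not NE [P1→B gives 8>0; P2→P gives 8>6]
(B,P): not NE [P2→Q gives 6>3]
(B,Q): NE
(B,R): not NE [P2→Q gives 6>2]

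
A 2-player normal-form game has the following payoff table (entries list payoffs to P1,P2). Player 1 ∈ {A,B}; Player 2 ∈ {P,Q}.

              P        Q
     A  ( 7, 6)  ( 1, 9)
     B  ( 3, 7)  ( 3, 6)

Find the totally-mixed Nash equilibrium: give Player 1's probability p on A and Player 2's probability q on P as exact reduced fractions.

P1 mixes 1/4 on A; P2 mixes 1/3 on P

P1 indiff ⇒ q·7+(1-q)·1 = q·3+(1-q)·3 ⇒ q(4) = (1-q)(2) ⇒ q = 1/3
P2 indiff ⇒ p·6+(1-p)·7 = p·9+(1-p)·6 ⇒ p(-3) = (1-p)(-1) ⇒ p = 1/4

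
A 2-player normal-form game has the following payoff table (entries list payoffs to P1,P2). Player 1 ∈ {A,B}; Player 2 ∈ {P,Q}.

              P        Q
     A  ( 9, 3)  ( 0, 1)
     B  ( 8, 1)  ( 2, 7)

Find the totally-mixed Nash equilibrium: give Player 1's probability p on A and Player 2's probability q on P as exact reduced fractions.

(p,q) = (3/4, 2/3)

P1 indiff ⇒ q·9+(1-q)·0 = q·8+(1-q)·2 ⇒ q(1) = (1-q)(2) ⇒ q = 2/3
P2 indiff ⇒ p·3+(1-p)·1 = p·1+(1-p)·7 ⇒ p(2) = (1-p)(6) ⇒ p = 3/4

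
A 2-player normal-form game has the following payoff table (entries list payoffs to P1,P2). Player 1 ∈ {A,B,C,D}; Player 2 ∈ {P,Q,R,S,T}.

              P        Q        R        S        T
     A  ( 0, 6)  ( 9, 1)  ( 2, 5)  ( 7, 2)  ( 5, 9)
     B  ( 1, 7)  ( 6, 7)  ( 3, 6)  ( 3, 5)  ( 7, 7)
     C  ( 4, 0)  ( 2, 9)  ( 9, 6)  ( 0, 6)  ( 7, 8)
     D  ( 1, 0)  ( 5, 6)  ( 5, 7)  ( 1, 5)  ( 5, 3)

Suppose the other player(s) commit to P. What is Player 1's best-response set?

P1 best: {C}

u_1(A vs P) = 0
u_1(B vs P) = 1
u_1(C vs P) = 4
u_1(D vs P) = 1
max payoff 4 at {C}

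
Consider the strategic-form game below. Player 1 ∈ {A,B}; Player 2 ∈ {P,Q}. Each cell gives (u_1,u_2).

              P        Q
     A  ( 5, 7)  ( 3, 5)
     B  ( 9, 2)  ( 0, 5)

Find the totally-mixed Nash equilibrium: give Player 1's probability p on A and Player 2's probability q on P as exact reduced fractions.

P1 indiff ⇒ q·5+(1-q)·3 = q·9+(1-q)·0 ⇒ q(-4) = (1-q)(-3) ⇒ q = 3/7
P2 indiff ⇒ p·7+(1-p)·2 = p·5+(1-p)·5 ⇒ p(2) = (1-p)(3) ⇒ p = 3/5

p=3/5, q=3/7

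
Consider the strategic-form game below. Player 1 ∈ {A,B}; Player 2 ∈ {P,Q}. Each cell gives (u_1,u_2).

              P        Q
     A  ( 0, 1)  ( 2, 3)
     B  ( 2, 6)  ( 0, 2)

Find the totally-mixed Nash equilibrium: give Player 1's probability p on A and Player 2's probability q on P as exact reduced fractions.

P1 indiff ⇒ q·0+(1-q)·2 = q·2+(1-q)·0 ⇒ q(-2) = (1-q)(-2) ⇒ q = 1/2
P2 indiff ⇒ p·1+(1-p)·6 = p·3+(1-p)·2 ⇒ p(-2) = (1-p)(-4) ⇒ p = 2/3

P1 mixes 2/3 on A; P2 mixes 1/2 on P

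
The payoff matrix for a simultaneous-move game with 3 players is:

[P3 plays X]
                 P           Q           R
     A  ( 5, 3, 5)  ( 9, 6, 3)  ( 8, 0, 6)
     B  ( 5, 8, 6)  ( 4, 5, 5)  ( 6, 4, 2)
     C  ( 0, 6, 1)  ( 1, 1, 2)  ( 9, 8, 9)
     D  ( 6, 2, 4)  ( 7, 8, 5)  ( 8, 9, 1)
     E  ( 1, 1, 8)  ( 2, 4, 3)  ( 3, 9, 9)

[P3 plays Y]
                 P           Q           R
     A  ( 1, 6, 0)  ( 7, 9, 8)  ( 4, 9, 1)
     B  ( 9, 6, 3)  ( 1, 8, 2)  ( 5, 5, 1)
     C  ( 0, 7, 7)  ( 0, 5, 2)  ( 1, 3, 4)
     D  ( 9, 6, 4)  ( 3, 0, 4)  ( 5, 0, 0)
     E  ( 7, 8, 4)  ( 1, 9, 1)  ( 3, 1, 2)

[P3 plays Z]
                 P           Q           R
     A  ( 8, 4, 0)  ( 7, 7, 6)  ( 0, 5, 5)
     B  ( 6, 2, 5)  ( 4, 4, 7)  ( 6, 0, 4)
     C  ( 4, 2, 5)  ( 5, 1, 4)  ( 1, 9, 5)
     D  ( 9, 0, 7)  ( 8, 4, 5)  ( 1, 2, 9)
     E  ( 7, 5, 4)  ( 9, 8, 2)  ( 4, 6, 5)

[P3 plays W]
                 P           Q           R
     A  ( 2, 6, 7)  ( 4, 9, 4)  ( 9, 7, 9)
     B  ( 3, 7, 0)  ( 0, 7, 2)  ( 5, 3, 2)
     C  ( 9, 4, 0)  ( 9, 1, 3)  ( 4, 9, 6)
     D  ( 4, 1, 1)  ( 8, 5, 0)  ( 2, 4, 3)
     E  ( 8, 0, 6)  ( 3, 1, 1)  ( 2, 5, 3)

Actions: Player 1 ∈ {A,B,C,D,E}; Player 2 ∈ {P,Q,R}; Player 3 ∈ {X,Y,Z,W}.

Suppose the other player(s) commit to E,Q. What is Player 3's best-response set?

u_3(X vs E,Q) = 3
u_3(Y vs E,Q) = 1
u_3(Z vs E,Q) = 2
u_3(W vs E,Q) = 1
max payoff 3 at {X}

BR_3 = {X}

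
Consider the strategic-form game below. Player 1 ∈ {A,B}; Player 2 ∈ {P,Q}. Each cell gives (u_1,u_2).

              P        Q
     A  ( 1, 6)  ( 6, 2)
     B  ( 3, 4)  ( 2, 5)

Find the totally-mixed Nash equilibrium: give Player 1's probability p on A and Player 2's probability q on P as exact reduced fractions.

(p,q) = (1/5, 2/3)

P1 indiff ⇒ q·1+(1-q)·6 = q·3+(1-q)·2 ⇒ q(-2) = (1-q)(-4) ⇒ q = 2/3
P2 indiff ⇒ p·6+(1-p)·4 = p·2+(1-p)·5 ⇒ p(4) = (1-p)(1) ⇒ p = 1/5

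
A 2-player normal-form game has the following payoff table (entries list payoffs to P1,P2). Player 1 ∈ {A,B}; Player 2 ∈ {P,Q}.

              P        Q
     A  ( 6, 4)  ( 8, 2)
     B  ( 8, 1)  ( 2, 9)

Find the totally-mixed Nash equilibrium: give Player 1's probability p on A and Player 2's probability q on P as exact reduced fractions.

(p,q) = (4/5, 3/4)

P1 indiff ⇒ q·6+(1-q)·8 = q·8+(1-q)·2 ⇒ q(-2) = (1-q)(-6) ⇒ q = 3/4
P2 indiff ⇒ p·4+(1-p)·1 = p·2+(1-p)·9 ⇒ p(2) = (1-p)(8) ⇒ p = 4/5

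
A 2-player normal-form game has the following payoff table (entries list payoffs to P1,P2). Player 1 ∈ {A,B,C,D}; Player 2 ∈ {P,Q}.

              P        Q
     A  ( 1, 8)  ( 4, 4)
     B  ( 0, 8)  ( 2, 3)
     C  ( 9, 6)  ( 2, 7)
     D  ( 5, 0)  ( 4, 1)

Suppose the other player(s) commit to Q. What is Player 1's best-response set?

argmax u_1 = {A,D}

u_1(A vs Q) = 4
u_1(B vs Q) = 2
u_1(C vs Q) = 2
u_1(D vs Q) = 4
max payoff 4 at {A,D}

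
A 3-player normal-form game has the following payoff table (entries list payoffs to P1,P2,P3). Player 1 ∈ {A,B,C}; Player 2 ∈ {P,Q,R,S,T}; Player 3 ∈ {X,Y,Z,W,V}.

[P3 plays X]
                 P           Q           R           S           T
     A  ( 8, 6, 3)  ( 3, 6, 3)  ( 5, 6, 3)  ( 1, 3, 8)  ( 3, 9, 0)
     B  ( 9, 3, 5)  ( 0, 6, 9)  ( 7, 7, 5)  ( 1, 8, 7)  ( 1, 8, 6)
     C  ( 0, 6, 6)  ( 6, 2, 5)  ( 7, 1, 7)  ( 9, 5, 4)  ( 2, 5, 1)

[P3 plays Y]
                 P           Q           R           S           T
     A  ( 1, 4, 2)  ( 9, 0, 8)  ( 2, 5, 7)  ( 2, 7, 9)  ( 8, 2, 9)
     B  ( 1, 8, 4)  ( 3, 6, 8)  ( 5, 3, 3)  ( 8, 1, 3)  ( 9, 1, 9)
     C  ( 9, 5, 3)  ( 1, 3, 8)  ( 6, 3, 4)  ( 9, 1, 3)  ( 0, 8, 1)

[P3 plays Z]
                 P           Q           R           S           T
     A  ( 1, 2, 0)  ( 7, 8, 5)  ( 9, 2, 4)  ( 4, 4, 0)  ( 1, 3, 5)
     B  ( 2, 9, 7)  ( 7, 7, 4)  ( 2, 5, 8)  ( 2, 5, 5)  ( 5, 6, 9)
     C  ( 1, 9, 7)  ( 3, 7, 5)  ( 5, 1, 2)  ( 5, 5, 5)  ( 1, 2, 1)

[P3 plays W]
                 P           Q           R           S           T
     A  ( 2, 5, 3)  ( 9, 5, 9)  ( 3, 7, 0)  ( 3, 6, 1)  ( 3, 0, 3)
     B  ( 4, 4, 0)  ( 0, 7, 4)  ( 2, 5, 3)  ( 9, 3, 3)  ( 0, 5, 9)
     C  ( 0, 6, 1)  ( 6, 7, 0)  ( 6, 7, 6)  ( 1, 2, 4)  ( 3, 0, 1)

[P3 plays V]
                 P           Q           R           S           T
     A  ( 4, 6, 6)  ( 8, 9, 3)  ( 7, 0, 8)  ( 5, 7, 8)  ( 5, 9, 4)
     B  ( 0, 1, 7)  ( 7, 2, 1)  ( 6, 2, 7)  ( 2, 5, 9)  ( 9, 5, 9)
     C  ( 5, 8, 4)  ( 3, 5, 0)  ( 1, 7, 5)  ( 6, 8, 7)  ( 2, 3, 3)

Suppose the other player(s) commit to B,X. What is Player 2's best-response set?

P2 best: {S,T}

u_2(P vs B,X) = 3
u_2(Q vs B,X) = 6
u_2(R vs B,X) = 7
u_2(S vs B,X) = 8
u_2(T vs B,X) = 8
max payoff 8 at {S,T}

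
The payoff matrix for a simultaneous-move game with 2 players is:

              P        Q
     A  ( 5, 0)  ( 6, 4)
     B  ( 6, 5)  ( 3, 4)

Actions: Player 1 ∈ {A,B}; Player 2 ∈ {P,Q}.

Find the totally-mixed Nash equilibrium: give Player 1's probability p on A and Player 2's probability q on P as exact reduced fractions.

P1 indiff ⇒ q·5+(1-q)·6 = q·6+(1-q)·3 ⇒ q(-1) = (1-q)(-3) ⇒ q = 3/4
P2 indiff ⇒ p·0+(1-p)·5 = p·4+(1-p)·4 ⇒ p(-4) = (1-p)(-1) ⇒ p = 1/5

p=1/5, q=3/4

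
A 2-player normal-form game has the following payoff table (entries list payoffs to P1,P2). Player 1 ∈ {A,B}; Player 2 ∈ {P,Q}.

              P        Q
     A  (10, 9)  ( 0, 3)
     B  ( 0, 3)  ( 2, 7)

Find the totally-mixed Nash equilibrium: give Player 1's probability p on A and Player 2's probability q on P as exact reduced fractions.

P1 indiff ⇒ q·10+(1-q)·0 = q·0+(1-q)·2 ⇒ q(10) = (1-q)(2) ⇒ q = 1/6
P2 indiff ⇒ p·9+(1-p)·3 = p·3+(1-p)·7 ⇒ p(6) = (1-p)(4) ⇒ p = 2/5

P1 mixes 2/5 on A; P2 mixes 1/6 on P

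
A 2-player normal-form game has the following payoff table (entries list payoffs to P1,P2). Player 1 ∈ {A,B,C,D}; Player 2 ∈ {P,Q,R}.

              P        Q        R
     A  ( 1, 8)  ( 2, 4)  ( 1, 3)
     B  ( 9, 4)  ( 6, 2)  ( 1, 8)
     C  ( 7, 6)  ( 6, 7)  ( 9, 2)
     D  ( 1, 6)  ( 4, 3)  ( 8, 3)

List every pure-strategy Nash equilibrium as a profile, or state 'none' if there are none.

(A,P): not NE [P1→B gives 9>1]
(A,Q): not NE [P1→C gives 6>2; P2→P gives 8>4]
(A,R): not NE [P1→C gives 9>1; P2→P gives 8>3]
(B,P): not NE [P2→R gives 8>4]
(B,Q): not NE [P2→R gives 8>2]
(B,R): not NE [P1→C gives 9>1]
(C,P): not NE [P1→B gives 9>7; P2→Q gives 7>6]
(C,Q): NE
(C,R): not NE [P2→Q gives 7>2]
(D,P): not NE [P1→B gives 9>1]
(D,Q): not NE [P1→C gives 6>4; P2→P gives 6>3]
(D,R): not NE [P1→C gives 9>8; P2→P gives 6>3]

NE set: (C,Q)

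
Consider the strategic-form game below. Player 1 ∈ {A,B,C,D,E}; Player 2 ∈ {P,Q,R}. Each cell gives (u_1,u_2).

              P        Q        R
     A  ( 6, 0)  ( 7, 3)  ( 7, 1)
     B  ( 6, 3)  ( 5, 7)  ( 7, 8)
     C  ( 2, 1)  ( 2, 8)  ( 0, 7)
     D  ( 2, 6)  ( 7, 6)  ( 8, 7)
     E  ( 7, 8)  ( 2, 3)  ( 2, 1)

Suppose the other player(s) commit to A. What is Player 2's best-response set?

P2 best: {Q}

u_2(P vs A) = 0
u_2(Q vs A) = 3
u_2(R vs A) = 1
max payoff 3 at {Q}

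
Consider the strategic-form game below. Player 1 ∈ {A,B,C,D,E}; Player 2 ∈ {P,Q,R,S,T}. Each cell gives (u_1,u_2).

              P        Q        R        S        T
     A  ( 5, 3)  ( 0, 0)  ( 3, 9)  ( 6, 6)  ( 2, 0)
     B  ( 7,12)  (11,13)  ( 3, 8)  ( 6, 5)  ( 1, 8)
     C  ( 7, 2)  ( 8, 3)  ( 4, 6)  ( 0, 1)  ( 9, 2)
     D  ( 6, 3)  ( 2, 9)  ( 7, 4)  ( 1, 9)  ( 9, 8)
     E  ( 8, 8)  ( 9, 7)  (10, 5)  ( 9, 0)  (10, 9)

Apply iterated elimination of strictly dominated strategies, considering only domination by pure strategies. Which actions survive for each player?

P1 drop A (E beats it: P:8>5 Q:9>0 R:10>3 S:9>6 T:10>2)
P1 drop C (E beats it: P:8>7 Q:9>8 R:10>4 S:9>0 T:10>9)
P1 drop D (E beats it: P:8>6 Q:9>2 R:10>7 S:9>1 T:10>9)
P2 drop R (P beats it: B:12>8 E:8>5)
P2 drop S (P beats it: B:12>5 E:8>0)
P1→{B,E} P2→{P,Q,T}

Remaining: P1:{B,E} P2:{P,Q,T}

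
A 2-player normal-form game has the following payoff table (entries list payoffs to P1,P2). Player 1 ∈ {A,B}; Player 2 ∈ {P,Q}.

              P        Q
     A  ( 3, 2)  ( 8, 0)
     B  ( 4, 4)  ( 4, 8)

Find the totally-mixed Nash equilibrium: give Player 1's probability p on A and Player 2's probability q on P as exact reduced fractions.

P1 indiff ⇒ q·3+(1-q)·8 = q·4+(1-q)·4 ⇒ q(-1) = (1-q)(-4) ⇒ q = 4/5
P2 indiff ⇒ p·2+(1-p)·4 = p·0+(1-p)·8 ⇒ p(2) = (1-p)(4) ⇒ p = 2/3

(p,q) = (2/3, 4/5)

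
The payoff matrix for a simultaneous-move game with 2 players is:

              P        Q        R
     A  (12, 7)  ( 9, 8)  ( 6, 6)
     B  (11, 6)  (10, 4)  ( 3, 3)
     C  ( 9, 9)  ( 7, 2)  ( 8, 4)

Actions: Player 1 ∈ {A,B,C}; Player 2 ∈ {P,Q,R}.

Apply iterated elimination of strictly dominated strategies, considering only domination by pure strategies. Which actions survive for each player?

Survivors P1:{A,B} P2:{P,Q}

P2 drop R (P beats it: A:7>6 B:6>3 C:9>4)
P1 drop C (A beats it: P:12>9 Q:9>7)
P1→{A,B} P2→{P,Q}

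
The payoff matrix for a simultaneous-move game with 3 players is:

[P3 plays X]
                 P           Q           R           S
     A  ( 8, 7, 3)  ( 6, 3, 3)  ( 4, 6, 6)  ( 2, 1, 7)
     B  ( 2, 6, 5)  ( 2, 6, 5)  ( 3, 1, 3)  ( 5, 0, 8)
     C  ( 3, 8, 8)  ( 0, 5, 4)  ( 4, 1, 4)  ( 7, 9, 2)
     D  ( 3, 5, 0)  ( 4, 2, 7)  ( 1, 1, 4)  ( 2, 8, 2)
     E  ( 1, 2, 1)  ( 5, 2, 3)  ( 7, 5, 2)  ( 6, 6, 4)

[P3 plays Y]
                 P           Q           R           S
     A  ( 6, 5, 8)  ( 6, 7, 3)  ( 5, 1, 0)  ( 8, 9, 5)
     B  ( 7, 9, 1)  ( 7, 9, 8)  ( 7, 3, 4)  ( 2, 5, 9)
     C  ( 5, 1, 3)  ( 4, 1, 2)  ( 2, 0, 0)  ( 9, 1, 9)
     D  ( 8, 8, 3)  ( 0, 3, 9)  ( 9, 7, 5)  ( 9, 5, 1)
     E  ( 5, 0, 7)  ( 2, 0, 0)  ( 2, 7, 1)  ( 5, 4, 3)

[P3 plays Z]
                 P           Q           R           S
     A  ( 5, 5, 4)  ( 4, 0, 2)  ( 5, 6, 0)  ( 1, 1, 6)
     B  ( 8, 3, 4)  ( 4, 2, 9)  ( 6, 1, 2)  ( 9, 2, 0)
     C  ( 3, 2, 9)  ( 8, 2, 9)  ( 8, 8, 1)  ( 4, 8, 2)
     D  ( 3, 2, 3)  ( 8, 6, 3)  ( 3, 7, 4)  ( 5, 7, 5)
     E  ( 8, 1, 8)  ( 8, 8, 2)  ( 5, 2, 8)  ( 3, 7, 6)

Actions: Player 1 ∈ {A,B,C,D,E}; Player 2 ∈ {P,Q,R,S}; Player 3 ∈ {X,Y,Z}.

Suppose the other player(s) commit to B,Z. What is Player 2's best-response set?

BR_2 = {P}

u_2(P vs B,Z) = 3
u_2(Q vs B,Z) = 2
u_2(R vs B,Z) = 1
u_2(S vs B,Z) = 2
max payoff 3 at {P}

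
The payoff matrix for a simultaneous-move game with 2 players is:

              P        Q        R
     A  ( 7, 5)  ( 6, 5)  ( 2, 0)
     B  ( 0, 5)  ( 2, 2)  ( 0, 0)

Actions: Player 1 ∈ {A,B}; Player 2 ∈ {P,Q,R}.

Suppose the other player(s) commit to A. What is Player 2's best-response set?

u_2(P vs A) = 5
u_2(Q vs A) = 5
u_2(R vs A) = 0
max payoff 5 at {P,Q}

BR_2 = {P,Q}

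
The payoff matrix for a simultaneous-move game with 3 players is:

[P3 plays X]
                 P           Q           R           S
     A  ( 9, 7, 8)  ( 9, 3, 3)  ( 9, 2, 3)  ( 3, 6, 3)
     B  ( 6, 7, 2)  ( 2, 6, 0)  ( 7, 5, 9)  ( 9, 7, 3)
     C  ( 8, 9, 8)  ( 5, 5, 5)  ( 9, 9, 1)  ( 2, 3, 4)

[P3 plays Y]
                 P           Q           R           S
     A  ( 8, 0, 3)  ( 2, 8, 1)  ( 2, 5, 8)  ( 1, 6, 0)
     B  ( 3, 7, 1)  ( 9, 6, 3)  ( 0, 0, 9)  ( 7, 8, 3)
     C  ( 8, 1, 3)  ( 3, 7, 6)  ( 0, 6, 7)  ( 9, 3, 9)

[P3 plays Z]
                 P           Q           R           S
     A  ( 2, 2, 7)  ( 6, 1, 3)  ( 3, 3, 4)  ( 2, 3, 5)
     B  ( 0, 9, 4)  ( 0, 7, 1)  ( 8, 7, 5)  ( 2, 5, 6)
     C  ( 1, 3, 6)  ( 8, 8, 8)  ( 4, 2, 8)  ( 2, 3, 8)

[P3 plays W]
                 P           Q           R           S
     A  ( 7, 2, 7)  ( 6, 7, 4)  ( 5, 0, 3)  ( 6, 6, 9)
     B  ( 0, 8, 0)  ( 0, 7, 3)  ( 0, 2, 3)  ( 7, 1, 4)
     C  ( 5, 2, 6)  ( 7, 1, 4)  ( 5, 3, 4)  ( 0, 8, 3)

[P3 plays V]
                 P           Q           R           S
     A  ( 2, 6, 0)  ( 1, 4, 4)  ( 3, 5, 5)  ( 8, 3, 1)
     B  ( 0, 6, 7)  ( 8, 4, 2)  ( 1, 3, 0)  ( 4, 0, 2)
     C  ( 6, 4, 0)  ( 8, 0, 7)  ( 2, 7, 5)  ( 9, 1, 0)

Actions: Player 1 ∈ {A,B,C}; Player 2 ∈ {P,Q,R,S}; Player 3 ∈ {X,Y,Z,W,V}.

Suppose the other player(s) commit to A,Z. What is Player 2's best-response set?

BR_2 = {R,S}

u_2(P vs A,Z) = 2
u_2(Q vs A,Z) = 1
u_2(R vs A,Z) = 3
u_2(S vs A,Z) = 3
max payoff 3 at {R,S}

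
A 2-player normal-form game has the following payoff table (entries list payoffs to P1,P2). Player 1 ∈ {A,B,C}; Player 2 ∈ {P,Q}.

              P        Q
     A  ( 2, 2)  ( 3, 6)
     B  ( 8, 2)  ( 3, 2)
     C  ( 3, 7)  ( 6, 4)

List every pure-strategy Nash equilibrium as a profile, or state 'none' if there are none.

(A,P): not NE [P1→B gives 8>2; P2→Q gives 6>2]
(A,Q): not NE [P1→C gives 6>3]
(B,P): NE
(B,Q): not NE [P1→C gives 6>3]
(C,P): not NE [P1→B gives 8>3]
(C,Q): not NE [P2→P gives 7>4]

PSNE = {(B,P)}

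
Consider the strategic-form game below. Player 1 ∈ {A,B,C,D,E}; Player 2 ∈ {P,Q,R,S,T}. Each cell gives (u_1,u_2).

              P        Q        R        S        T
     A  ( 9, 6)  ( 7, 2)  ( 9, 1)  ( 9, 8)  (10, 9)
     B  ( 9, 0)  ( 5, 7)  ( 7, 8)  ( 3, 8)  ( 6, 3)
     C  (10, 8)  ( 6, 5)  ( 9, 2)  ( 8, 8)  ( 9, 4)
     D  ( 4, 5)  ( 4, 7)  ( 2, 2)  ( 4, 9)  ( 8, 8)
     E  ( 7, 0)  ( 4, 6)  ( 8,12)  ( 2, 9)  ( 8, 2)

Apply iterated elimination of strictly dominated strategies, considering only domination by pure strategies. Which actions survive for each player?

P1 drop B (C beats it: P:10>9 Q:6>5 R:9>7 S:8>3 T:9>6)
P1 drop D (A beats it: P:9>4 Q:7>4 R:9>2 S:9>4 T:10>8)
P1 drop E (A beats it: P:9>7 Q:7>4 R:9>8 S:9>2 T:10>8)
P2 drop Q (P beats it: A:6>2 C:8>5)
P2 drop R (P beats it: A:6>1 C:8>2)
P1→{A,C} P2→{P,S,T}

Survivors P1:{A,C} P2:{P,S,T}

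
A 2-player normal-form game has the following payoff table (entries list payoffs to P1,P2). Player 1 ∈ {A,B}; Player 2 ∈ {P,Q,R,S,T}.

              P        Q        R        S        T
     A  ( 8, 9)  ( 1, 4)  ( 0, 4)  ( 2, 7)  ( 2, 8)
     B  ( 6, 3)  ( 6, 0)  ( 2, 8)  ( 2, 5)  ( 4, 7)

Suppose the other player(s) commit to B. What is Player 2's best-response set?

BR_2 = {R}

u_2(P vs B) = 3
u_2(Q vs B) = 0
u_2(R vs B) = 8
u_2(S vs B) = 5
u_2(T vs B) = 7
max payoff 8 at {R}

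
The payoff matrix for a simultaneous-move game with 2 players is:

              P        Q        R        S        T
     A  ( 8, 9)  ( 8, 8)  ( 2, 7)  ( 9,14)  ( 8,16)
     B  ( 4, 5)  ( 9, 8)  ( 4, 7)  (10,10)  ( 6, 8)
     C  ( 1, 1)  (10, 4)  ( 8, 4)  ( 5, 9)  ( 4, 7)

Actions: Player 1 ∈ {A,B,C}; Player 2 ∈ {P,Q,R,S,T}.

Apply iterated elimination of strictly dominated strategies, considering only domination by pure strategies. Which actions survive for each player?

P2 drop P (S beats it: A:14>9 B:10>5 C:9>1)
P2 drop Q (S beats it: A:14>8 B:10>8 C:9>4)
P2 drop R (S beats it: A:14>7 B:10>7 C:9>4)
P1 drop C (A beats it: S:9>5 T:8>4)
P1→{A,B} P2→{S,T}

Remaining: P1:{A,B} P2:{S,T}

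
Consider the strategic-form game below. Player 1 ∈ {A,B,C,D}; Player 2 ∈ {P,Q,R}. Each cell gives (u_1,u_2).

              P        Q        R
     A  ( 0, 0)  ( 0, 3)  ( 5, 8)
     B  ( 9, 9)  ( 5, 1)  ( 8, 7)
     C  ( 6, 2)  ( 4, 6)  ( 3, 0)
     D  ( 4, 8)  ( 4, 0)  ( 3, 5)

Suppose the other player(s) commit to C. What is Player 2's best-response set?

P2 best: {Q}

u_2(P vs C) = 2
u_2(Q vs C) = 6
u_2(R vs C) = 0
max payoff 6 at {Q}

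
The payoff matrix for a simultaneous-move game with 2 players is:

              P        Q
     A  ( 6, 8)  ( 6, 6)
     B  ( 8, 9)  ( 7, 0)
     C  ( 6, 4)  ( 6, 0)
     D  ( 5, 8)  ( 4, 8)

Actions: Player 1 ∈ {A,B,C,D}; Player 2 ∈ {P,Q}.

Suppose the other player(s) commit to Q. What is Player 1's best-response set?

u_1(A vs Q) = 6
u_1(B vs Q) = 7
u_1(C vs Q) = 6
u_1(D vs Q) = 4
max payoff 7 at {B}

BR_1 = {B}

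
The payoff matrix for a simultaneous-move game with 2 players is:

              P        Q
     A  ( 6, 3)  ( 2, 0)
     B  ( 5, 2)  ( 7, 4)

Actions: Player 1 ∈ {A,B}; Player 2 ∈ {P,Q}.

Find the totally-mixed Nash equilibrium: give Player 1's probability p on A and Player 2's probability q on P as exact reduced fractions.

p=2/5, q=5/6

P1 indiff ⇒ q·6+(1-q)·2 = q·5+(1-q)·7 ⇒ q(1) = (1-q)(5) ⇒ q = 5/6
P2 indiff ⇒ p·3+(1-p)·2 = p·0+(1-p)·4 ⇒ p(3) = (1-p)(2) ⇒ p = 2/5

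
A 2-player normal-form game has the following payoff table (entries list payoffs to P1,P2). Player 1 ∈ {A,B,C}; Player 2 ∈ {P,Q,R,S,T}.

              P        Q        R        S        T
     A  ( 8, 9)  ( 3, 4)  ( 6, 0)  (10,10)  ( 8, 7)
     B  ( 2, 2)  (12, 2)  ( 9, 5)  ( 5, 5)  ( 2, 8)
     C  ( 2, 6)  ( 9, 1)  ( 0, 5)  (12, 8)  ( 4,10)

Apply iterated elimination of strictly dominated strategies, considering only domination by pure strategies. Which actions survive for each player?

IESDS → P1:{A,C} P2:{S,T}

P2 drop P (S beats it: A:10>9 B:5>2 C:8>6)
P2 drop Q (S beats it: A:10>4 B:5>2 C:8>1)
P2 drop R (T beats it: A:7>0 B:8>5 C:10>5)
P1 drop B (A beats it: S:10>5 T:8>2)
P1→{A,C} P2→{S,T}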